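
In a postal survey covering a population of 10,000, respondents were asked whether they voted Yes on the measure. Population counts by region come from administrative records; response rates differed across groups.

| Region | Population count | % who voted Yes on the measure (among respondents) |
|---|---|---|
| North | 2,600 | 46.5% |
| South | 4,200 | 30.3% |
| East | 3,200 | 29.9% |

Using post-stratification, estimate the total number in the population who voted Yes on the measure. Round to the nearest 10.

3,440

Each cell contributes its population count × the respondent rate:
  North: 2,600 × 46.5% = 1209
  South: 4,200 × 30.3% = 1272.6
  East: 3,200 × 29.9% = 956.8
Estimated total = 3438.4 → 3,440.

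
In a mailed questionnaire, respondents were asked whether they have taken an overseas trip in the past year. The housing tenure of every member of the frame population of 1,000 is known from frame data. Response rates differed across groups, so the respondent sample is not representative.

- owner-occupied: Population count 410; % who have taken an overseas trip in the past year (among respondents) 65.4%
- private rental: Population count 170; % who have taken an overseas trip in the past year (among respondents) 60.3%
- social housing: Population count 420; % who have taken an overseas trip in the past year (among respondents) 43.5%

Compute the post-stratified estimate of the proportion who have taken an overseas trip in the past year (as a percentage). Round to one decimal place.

Post-stratification weights by population share, not respondent share:
  owner-occupied: (410/1,000) × 65.4 = 26.814
  private rental: (170/1,000) × 60.3 = 10.251
  social housing: (420/1,000) × 43.5 = 18.27
Post-stratified estimate = 55.335 → 55.3%.

55.3%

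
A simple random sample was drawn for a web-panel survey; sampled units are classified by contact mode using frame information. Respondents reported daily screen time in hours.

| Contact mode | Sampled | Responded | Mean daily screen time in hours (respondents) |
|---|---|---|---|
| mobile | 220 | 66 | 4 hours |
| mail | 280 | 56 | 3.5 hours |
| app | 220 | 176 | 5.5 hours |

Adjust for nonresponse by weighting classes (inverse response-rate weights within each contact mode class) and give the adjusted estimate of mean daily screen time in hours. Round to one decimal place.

Class response rates: mobile 66/220 = 30%, mail 56/280 = 20%, app 176/220 = 80%.
Weighting each respondent by the inverse class response rate inflates each class back to its sampled size, so the class weight is n_sampled:
  mobile: 220 × 4 = 880
  mail: 280 × 3.5 = 980
  app: 220 × 5.5 = 1210
Adjusted estimate = 3070 / 720 = 4.26389 → 4.3.

4.3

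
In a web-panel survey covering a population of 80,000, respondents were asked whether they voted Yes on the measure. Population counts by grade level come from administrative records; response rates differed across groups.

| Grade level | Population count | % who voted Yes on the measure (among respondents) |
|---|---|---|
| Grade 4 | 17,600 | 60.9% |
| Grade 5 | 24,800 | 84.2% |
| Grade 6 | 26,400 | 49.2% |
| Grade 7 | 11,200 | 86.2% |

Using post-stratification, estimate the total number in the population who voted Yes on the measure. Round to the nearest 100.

Estimated count per cell = population count × respondent percentage:
  Grade 4: 17,600 × 60.9% = 10718.4
  Grade 5: 24,800 × 84.2% = 20881.6
  Grade 6: 26,400 × 49.2% = 12988.8
  Grade 7: 11,200 × 86.2% = 9654.4
Estimated total = 54243.2 → 54,200.

54,200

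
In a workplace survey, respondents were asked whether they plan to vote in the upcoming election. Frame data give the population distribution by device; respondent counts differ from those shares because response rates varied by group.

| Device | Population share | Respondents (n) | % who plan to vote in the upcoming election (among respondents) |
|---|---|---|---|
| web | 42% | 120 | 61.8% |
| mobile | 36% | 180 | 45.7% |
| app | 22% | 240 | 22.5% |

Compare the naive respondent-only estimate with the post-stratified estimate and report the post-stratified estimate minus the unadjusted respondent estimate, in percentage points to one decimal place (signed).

Unadjusted (pooled respondent) estimate weights by respondent counts:
  (120/540)×61.8 + (180/540)×45.7 + (240/540)×22.5 = 38.9667%
Reweighting by population device shares:
  0.42×61.8 + 0.36×45.7 + 0.22×22.5 = 47.358%
Difference = 47.358 − 38.9667 = 8.3913 pp.

+8.4 percentage points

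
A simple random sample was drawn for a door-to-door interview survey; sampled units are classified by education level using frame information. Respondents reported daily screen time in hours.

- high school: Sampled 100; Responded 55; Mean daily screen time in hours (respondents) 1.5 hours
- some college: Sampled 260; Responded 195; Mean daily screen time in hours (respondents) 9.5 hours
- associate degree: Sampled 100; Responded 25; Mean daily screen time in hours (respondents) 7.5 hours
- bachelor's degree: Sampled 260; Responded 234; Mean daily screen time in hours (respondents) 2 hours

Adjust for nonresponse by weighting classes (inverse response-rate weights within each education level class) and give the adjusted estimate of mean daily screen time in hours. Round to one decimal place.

5.4

Response rates by class: high school 55/100 = 55%, some college 195/260 = 75%, associate degree 25/100 = 25%, bachelor's degree 234/260 = 90%.
Each respondent's weight = sampled/responded in their class; summing within a class gives n_sampled, so:
  high school: 100 × 1.5 = 150
  some college: 260 × 9.5 = 2470
  associate degree: 100 × 7.5 = 750
  bachelor's degree: 260 × 2 = 520
Adjusted estimate = 3890 / 720 = 5.40278 → 5.4.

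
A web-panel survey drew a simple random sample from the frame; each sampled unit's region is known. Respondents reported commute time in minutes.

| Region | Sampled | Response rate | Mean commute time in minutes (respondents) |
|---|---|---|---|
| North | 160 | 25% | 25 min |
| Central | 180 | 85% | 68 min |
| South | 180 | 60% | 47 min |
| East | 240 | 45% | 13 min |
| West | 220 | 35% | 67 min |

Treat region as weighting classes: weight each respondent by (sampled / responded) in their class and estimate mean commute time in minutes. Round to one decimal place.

43.4

With weight = n_sampled/n_responded per class, the weighted class total is n_sampled:
  North: 160 × 25 = 4000
  Central: 180 × 68 = 12,240
  South: 180 × 47 = 8460
  East: 240 × 13 = 3120
  West: 220 × 67 = 14,740
Adjusted estimate = 42,560 / 980 = 43.4286 → 43.4.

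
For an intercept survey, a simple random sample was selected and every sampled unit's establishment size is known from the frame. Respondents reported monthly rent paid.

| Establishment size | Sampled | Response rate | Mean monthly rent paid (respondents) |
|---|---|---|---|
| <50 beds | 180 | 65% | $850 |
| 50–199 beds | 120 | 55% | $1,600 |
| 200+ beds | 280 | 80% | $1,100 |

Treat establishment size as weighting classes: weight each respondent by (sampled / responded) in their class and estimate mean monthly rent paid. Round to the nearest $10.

$1,130

Weighting each respondent by the inverse class response rate inflates each class back to its sampled size, so the class weight is n_sampled:
  <50 beds: 180 × 850 = 153,000
  50–199 beds: 120 × 1600 = 192,000
  200+ beds: 280 × 1100 = 308,000
Adjusted estimate = 653,000 / 580 = 1125.86 → $1,130.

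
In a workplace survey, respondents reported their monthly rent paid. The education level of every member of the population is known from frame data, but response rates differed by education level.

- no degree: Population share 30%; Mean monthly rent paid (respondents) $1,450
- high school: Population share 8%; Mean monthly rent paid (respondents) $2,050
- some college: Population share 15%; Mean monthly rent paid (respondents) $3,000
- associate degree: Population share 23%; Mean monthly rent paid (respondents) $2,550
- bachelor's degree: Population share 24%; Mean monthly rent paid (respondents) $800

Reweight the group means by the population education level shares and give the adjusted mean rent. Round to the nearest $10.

Weight each group's respondent value by its population share:
  no degree: 0.3 × 1450 = 435
  high school: 0.08 × 2050 = 164
  some college: 0.15 × 3000 = 450
  associate degree: 0.23 × 2550 = 586.5
  bachelor's degree: 0.24 × 800 = 192
Post-stratified estimate = 1827.5 → $1,830.

$1,830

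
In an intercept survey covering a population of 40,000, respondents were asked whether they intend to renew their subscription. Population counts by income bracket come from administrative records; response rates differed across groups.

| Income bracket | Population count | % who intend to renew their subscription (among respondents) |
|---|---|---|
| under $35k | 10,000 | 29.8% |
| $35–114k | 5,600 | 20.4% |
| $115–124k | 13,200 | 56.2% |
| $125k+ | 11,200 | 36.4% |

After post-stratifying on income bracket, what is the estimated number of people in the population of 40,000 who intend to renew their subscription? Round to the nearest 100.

Estimated count per cell = population count × respondent percentage:
  under $35k: 10,000 × 29.8% = 2980
  $35–114k: 5,600 × 20.4% = 1142.4
  $115–124k: 13,200 × 56.2% = 7418.4
  $125k+: 11,200 × 36.4% = 4076.8
Estimated total = 15617.6 → 15,600.

15,600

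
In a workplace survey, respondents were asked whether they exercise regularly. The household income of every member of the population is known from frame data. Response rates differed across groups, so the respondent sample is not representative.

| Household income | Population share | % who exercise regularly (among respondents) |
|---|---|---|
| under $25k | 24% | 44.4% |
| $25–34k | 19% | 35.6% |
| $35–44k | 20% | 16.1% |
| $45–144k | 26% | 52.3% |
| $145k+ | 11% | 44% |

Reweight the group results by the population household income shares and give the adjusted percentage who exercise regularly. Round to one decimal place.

39.1%

Each cell contributes population-share × respondent value:
  under $25k: 0.24 × 44.4 = 10.656
  $25–34k: 0.19 × 35.6 = 6.764
  $35–44k: 0.2 × 16.1 = 3.22
  $45–144k: 0.26 × 52.3 = 13.598
  $145k+: 0.11 × 44 = 4.84
Post-stratified estimate = 39.078 → 39.1%.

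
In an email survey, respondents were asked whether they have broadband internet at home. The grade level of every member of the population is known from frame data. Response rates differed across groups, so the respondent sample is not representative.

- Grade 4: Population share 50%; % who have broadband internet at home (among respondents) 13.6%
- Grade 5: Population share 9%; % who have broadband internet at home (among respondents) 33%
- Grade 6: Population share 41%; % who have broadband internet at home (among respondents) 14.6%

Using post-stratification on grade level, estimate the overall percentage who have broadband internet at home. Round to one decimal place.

Reweight to the known grade level distribution:
  Grade 4: 0.5 × 13.6 = 6.8
  Grade 5: 0.09 × 33 = 2.97
  Grade 6: 0.41 × 14.6 = 5.986
Post-stratified estimate = 15.756 → 15.8%.

15.8%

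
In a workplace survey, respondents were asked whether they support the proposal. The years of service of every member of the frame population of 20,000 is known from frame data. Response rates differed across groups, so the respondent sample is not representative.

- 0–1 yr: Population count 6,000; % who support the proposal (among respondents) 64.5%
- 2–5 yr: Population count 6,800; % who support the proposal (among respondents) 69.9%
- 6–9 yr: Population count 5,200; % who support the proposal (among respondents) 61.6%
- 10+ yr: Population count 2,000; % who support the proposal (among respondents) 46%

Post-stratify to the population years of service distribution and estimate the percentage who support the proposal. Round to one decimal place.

Reweight to the known years of service distribution:
  0–1 yr: (6,000/20,000) × 64.5 = 19.35
  2–5 yr: (6,800/20,000) × 69.9 = 23.766
  6–9 yr: (5,200/20,000) × 61.6 = 16.016
  10+ yr: (2,000/20,000) × 46 = 4.6
Post-stratified estimate = 63.732 → 63.7%.

63.7%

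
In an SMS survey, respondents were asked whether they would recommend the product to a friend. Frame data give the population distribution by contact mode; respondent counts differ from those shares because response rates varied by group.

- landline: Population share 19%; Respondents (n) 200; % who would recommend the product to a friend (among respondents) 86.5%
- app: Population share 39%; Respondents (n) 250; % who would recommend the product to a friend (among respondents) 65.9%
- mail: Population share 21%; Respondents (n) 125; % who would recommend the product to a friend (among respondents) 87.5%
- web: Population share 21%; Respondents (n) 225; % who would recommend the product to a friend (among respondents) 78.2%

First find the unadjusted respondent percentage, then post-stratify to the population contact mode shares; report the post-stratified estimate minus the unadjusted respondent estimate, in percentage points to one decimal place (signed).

-1.0 percentage points

Unadjusted (pooled respondent) estimate weights by respondent counts:
  (200/800)×86.5 + (250/800)×65.9 + (125/800)×87.5 + (225/800)×78.2 = 77.8844%
Post-stratifying to population shares instead:
  0.19×86.5 + 0.39×65.9 + 0.21×87.5 + 0.21×78.2 = 76.933%
Difference = 76.933 − 77.8844 = -0.9514 pp.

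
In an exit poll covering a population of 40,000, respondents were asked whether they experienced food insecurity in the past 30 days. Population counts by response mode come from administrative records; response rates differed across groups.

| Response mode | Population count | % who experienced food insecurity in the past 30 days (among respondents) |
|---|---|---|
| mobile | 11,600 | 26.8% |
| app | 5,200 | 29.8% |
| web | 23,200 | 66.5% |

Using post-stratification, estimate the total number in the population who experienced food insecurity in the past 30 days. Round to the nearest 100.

20,100

Estimated count per cell = population count × respondent percentage:
  mobile: 11,600 × 26.8% = 3108.8
  app: 5,200 × 29.8% = 1549.6
  web: 23,200 × 66.5% = 15,428
Estimated total = 20086.4 → 20,100.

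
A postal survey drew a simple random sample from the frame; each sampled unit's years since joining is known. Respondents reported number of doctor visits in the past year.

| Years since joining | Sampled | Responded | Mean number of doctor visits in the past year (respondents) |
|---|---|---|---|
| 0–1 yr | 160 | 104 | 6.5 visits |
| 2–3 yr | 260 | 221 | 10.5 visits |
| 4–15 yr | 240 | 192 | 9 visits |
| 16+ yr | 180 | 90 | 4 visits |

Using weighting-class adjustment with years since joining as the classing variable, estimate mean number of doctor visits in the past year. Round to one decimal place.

7.9

Class response rates: 0–1 yr 104/160 = 65%, 2–3 yr 221/260 = 85%, 4–15 yr 192/240 = 80%, 16+ yr 90/180 = 50%.
With weight = n_sampled/n_responded per class, the weighted class total is n_sampled:
  0–1 yr: 160 × 6.5 = 1040
  2–3 yr: 260 × 10.5 = 2730
  4–15 yr: 240 × 9 = 2160
  16+ yr: 180 × 4 = 720
Adjusted estimate = 6650 / 840 = 7.91667 → 7.9.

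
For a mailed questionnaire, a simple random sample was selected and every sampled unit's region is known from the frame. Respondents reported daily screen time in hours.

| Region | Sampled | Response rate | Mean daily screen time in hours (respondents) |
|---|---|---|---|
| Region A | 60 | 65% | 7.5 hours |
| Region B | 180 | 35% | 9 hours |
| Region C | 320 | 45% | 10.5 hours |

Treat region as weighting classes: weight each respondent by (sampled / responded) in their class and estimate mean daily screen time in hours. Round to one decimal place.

9.7

Inverse-response-rate weighting restores each class to its sampled count, so class totals weight by n_sampled:
  Region A: 60 × 7.5 = 450
  Region B: 180 × 9 = 1620
  Region C: 320 × 10.5 = 3360
Adjusted estimate = 5430 / 560 = 9.69643 → 9.7.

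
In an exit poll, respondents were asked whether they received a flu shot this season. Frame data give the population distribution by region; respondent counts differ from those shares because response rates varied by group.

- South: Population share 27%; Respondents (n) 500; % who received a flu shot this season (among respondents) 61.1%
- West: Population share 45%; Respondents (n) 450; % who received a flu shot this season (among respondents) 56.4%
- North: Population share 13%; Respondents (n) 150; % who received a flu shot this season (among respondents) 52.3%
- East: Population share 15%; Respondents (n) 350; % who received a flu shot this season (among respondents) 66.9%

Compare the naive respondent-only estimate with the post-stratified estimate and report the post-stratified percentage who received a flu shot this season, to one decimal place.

Unadjusted (pooled respondent) estimate weights by respondent counts:
  (500/1450)×61.1 + (450/1450)×56.4 + (150/1450)×52.3 + (350/1450)×66.9 = 60.131%
Post-stratifying to population shares instead:
  0.27×61.1 + 0.45×56.4 + 0.13×52.3 + 0.15×66.9 = 58.711%

58.7%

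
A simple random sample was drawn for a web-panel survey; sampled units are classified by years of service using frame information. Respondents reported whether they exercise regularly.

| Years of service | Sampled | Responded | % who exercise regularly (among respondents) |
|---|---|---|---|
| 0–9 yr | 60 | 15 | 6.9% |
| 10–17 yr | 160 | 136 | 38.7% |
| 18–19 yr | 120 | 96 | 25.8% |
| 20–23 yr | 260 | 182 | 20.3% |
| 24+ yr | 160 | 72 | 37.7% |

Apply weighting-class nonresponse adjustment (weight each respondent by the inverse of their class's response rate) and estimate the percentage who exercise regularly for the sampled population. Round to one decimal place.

Response rates by class: 0–9 yr 15/60 = 25%, 10–17 yr 136/160 = 85%, 18–19 yr 96/120 = 80%, 20–23 yr 182/260 = 70%, 24+ yr 72/160 = 45%.
Weighting each respondent by the inverse class response rate inflates each class back to its sampled size, so the class weight is n_sampled:
  0–9 yr: 60 × 6.9 = 414
  10–17 yr: 160 × 38.7 = 6192
  18–19 yr: 120 × 25.8 = 3096
  20–23 yr: 260 × 20.3 = 5278
  24+ yr: 160 × 37.7 = 6032
Adjusted estimate = 21,012 / 760 = 27.6474 → 27.6%.

27.6%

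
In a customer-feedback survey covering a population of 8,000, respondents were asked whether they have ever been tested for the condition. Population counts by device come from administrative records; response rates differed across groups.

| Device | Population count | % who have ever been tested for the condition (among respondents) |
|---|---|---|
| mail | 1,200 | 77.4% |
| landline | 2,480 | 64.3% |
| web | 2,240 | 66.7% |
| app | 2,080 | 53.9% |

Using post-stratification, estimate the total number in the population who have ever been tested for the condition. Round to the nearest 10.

5,140

Apply each group's respondent rate to its population count:
  mail: 1,200 × 77.4% = 928.8
  landline: 2,480 × 64.3% = 1594.64
  web: 2,240 × 66.7% = 1494.08
  app: 2,080 × 53.9% = 1121.12
Estimated total = 5138.64 → 5,140.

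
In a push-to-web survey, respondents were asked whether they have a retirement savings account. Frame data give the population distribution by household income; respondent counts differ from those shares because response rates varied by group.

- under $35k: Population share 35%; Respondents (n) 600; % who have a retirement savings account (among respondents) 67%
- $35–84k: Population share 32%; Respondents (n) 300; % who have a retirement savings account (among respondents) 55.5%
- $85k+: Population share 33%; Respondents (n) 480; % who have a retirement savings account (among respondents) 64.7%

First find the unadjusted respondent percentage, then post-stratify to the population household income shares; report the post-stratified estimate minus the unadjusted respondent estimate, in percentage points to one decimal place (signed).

-1.1 percentage points

Unadjusted (pooled respondent) estimate weights by respondent counts:
  (600/1380)×67 + (300/1380)×55.5 + (480/1380)×64.7 = 63.7%
Reweighting by population household income shares:
  0.35×67 + 0.32×55.5 + 0.33×64.7 = 62.561%
Difference = 62.561 − 63.7 = -1.139 pp.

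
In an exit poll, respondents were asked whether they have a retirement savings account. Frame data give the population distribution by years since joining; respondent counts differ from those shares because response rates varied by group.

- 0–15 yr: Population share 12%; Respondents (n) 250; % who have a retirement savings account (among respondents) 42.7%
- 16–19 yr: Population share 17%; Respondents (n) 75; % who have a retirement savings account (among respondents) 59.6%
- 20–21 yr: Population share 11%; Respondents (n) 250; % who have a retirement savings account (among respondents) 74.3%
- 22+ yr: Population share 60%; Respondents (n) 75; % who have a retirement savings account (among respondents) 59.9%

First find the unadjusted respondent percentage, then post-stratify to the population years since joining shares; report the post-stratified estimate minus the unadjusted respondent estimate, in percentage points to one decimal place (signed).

+0.6 percentage points

Naive respondent-only estimate (weights = respondent counts):
  (250/650)×42.7 + (75/650)×59.6 + (250/650)×74.3 + (75/650)×59.9 = 58.7885%
Post-stratifying to population shares instead:
  0.12×42.7 + 0.17×59.6 + 0.11×74.3 + 0.6×59.9 = 59.369%
Difference = 59.369 − 58.7885 = 0.5805 pp.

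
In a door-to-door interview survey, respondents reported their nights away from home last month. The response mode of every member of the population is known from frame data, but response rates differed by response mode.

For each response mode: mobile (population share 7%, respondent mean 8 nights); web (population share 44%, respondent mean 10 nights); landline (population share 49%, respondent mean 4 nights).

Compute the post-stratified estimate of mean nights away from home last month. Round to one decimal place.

6.9

Weight each group's respondent value by its population share:
  mobile: 0.07 × 8 = 0.56
  web: 0.44 × 10 = 4.4
  landline: 0.49 × 4 = 1.96
Post-stratified estimate = 6.92 → 6.9.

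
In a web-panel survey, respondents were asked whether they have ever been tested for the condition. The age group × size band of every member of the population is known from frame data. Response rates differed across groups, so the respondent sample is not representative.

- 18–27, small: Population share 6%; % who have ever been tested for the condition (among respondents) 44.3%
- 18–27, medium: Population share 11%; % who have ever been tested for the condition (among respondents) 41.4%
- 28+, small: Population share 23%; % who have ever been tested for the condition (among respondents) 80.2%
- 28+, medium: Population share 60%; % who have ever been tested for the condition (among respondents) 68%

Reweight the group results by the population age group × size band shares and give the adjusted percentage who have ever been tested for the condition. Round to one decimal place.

66.5%

Weight each group's respondent value by its population share:
  18–27, small: 0.06 × 44.3 = 2.658
  18–27, medium: 0.11 × 41.4 = 4.554
  28+, small: 0.23 × 80.2 = 18.446
  28+, medium: 0.6 × 68 = 40.8
Post-stratified estimate = 66.458 → 66.5%.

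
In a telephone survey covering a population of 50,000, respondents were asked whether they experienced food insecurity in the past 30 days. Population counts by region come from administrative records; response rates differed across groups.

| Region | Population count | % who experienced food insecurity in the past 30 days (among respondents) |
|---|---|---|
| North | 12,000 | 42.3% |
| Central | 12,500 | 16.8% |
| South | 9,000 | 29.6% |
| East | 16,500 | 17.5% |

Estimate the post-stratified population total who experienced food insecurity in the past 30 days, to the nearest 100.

12,700

Estimated count per cell = population count × respondent percentage:
  North: 12,000 × 42.3% = 5076
  Central: 12,500 × 16.8% = 2100
  South: 9,000 × 29.6% = 2664
  East: 16,500 × 17.5% = 2887.5
Estimated total = 12727.5 → 12,700.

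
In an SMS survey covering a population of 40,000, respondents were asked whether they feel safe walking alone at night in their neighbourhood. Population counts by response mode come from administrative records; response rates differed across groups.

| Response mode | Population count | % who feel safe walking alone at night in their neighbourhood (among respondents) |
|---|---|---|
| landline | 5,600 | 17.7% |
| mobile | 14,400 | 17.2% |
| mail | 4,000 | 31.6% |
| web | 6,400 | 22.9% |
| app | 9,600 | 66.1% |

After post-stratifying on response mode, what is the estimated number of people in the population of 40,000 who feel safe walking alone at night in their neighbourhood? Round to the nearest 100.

12,500

Apply each group's respondent rate to its population count:
  landline: 5,600 × 17.7% = 991.2
  mobile: 14,400 × 17.2% = 2476.8
  mail: 4,000 × 31.6% = 1264
  web: 6,400 × 22.9% = 1465.6
  app: 9,600 × 66.1% = 6345.6
Estimated total = 12543.2 → 12,500.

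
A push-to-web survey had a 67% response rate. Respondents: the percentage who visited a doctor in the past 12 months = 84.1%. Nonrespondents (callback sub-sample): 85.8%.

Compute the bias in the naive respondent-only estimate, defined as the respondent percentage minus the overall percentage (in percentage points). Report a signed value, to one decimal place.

Nonresponse fraction = 1 − 0.67 = 0.33.
Bias = (nonresponse fraction) × (respondent percentage − nonrespondent percentage)
     = 0.33 × (84.1 − 85.8) = 0.33 × -1.7 = -0.561.

-0.6 percentage points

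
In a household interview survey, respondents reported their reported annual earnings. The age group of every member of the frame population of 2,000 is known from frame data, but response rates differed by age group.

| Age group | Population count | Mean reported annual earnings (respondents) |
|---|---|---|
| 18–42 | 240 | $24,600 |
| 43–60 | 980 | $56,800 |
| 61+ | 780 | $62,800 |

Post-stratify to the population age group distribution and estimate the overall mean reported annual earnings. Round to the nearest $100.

$55,300

Each cell contributes population-share × respondent value:
  18–42: (240/2,000) × 24,600 = 2952
  43–60: (980/2,000) × 56,800 = 27,832
  61+: (780/2,000) × 62,800 = 24,492
Post-stratified estimate = 55,276 → $55,300.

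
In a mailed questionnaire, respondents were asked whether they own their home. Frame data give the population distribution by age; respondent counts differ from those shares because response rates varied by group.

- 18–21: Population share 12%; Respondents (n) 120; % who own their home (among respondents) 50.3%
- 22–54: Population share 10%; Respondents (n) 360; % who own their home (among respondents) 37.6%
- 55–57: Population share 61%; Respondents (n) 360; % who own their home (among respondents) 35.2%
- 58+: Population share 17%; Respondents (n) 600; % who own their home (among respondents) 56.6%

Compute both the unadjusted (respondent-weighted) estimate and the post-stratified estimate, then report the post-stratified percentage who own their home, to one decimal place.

40.9%

Without adjustment, the pooled respondent share is:
  (120/1440)×50.3 + (360/1440)×37.6 + (360/1440)×35.2 + (600/1440)×56.6 = 45.975%
Reweighting by population age shares:
  0.12×50.3 + 0.1×37.6 + 0.61×35.2 + 0.17×56.6 = 40.89%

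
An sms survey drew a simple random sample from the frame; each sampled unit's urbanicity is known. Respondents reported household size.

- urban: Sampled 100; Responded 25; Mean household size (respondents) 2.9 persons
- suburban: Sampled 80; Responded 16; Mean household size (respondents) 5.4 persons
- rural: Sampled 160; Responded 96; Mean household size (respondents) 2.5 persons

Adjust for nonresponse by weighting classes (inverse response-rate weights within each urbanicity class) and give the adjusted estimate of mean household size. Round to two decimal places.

3.30

Class response rates: urban 25/100 = 25%, suburban 16/80 = 20%, rural 96/160 = 60%.
With weight = n_sampled/n_responded per class, the weighted class total is n_sampled:
  urban: 100 × 2.9 = 290
  suburban: 80 × 5.4 = 432
  rural: 160 × 2.5 = 400
Adjusted estimate = 1122 / 340 = 3.3 → 3.30.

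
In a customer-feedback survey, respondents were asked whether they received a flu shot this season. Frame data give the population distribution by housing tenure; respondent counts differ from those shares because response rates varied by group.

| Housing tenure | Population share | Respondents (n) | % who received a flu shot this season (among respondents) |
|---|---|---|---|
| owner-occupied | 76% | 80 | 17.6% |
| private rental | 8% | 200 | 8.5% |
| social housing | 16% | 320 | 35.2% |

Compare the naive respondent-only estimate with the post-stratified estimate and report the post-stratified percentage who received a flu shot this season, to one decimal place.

19.7%

Unadjusted (pooled respondent) estimate weights by respondent counts:
  (80/600)×17.6 + (200/600)×8.5 + (320/600)×35.2 = 23.9533%
Post-stratifying to population shares instead:
  0.76×17.6 + 0.08×8.5 + 0.16×35.2 = 19.688%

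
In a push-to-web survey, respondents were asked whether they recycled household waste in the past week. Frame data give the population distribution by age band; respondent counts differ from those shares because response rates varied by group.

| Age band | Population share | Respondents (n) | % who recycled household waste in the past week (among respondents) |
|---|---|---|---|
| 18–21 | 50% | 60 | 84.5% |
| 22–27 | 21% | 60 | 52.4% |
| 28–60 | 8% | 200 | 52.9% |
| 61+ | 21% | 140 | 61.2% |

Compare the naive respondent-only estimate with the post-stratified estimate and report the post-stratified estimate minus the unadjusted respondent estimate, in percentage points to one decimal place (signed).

Without adjustment, the pooled respondent share is:
  (60/460)×84.5 + (60/460)×52.4 + (200/460)×52.9 + (140/460)×61.2 = 59.4826%
Reweighting by population age band shares:
  0.5×84.5 + 0.21×52.4 + 0.08×52.9 + 0.21×61.2 = 70.338%
Difference = 70.338 − 59.4826 = 10.8554 pp.

+10.9 percentage points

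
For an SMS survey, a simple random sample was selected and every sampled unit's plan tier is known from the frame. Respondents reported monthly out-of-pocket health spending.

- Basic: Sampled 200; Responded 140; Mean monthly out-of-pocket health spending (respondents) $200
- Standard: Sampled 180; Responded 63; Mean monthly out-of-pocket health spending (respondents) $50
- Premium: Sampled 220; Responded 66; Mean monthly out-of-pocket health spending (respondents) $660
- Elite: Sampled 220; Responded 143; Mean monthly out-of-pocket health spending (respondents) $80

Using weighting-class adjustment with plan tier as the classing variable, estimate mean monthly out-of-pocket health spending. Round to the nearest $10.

Response rates by class: Basic 140/200 = 70%, Standard 63/180 = 35%, Premium 66/220 = 30%, Elite 143/220 = 65%.
Each respondent's weight = sampled/responded in their class; summing within a class gives n_sampled, so:
  Basic: 200 × 200 = 40,000
  Standard: 180 × 50 = 9000
  Premium: 220 × 660 = 145,200
  Elite: 220 × 80 = 17,600
Adjusted estimate = 211,800 / 820 = 258.293 → $260.

$260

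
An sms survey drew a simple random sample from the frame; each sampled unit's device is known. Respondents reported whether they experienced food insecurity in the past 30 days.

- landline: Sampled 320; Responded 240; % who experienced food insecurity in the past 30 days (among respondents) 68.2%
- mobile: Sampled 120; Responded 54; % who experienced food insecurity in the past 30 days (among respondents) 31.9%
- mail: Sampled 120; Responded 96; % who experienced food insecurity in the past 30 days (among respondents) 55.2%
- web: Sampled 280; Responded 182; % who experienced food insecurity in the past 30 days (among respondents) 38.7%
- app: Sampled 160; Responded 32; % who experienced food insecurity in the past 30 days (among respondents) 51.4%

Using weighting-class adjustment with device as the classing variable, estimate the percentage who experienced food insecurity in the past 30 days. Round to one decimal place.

51.3%

Class response rates: landline 240/320 = 75%, mobile 54/120 = 45%, mail 96/120 = 80%, web 182/280 = 65%, app 32/160 = 20%.
With weight = n_sampled/n_responded per class, the weighted class total is n_sampled:
  landline: 320 × 68.2 = 21,824
  mobile: 120 × 31.9 = 3828
  mail: 120 × 55.2 = 6624
  web: 280 × 38.7 = 10,836
  app: 160 × 51.4 = 8224
Adjusted estimate = 51,336 / 1,000 = 51.336 → 51.3%.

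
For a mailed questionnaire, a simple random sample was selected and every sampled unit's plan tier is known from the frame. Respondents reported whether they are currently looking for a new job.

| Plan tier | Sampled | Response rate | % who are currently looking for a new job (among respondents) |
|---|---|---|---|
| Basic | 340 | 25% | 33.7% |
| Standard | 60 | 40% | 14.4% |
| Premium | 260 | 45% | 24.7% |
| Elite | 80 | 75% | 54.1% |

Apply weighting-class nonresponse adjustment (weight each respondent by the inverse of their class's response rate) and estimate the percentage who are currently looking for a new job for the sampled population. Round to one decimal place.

Weighting each respondent by the inverse class response rate inflates each class back to its sampled size, so the class weight is n_sampled:
  Basic: 340 × 33.7 = 11458
  Standard: 60 × 14.4 = 864
  Premium: 260 × 24.7 = 6422
  Elite: 80 × 54.1 = 4328
Adjusted estimate = 23,072 / 740 = 31.1784 → 31.2%.

31.2%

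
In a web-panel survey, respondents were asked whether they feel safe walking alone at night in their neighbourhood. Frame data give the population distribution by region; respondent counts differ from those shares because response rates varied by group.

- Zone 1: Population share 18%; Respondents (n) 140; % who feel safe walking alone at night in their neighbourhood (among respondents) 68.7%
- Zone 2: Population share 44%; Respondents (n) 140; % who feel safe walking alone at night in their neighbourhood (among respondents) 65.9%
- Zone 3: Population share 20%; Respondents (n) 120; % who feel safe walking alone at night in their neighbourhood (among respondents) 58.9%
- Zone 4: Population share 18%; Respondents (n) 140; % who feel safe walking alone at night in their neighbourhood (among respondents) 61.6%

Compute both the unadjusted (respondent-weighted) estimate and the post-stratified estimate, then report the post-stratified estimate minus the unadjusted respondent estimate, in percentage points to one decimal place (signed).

Naive respondent-only estimate (weights = respondent counts):
  (140/540)×68.7 + (140/540)×65.9 + (120/540)×58.9 + (140/540)×61.6 = 63.9556%
Post-stratified estimate weights by population shares:
  0.18×68.7 + 0.44×65.9 + 0.2×58.9 + 0.18×61.6 = 64.23%
Difference = 64.23 − 63.9556 = 0.2744 pp.

+0.3 percentage points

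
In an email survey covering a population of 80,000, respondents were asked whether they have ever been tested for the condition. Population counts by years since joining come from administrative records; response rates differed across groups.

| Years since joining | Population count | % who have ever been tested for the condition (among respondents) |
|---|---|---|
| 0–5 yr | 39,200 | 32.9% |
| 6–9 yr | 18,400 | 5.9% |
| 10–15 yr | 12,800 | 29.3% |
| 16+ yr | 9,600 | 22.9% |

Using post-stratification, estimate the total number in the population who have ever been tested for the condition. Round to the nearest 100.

Estimated count per cell = population count × respondent percentage:
  0–5 yr: 39,200 × 32.9% = 12896.8
  6–9 yr: 18,400 × 5.9% = 1085.6
  10–15 yr: 12,800 × 29.3% = 3750.4
  16+ yr: 9,600 × 22.9% = 2198.4
Estimated total = 19931.2 → 19,900.

19,900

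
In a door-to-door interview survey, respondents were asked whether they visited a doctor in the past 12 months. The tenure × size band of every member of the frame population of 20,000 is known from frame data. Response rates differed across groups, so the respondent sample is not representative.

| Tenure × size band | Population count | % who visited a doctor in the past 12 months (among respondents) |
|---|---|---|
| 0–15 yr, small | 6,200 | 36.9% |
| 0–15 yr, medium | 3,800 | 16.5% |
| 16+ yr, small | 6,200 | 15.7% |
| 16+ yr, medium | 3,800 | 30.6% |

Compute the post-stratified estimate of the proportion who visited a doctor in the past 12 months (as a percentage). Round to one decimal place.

Reweight to the known tenure × size band distribution:
  0–15 yr, small: (6,200/20,000) × 36.9 = 11.439
  0–15 yr, medium: (3,800/20,000) × 16.5 = 3.135
  16+ yr, small: (6,200/20,000) × 15.7 = 4.867
  16+ yr, medium: (3,800/20,000) × 30.6 = 5.814
Post-stratified estimate = 25.255 → 25.3%.

25.3%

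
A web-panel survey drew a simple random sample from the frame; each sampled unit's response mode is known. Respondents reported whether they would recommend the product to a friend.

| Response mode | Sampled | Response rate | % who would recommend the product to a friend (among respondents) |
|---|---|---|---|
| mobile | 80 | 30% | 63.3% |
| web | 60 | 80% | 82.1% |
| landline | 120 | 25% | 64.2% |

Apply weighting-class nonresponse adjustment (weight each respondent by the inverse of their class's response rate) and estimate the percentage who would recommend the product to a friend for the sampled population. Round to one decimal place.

With weight = n_sampled/n_responded per class, the weighted class total is n_sampled:
  mobile: 80 × 63.3 = 5064
  web: 60 × 82.1 = 4926
  landline: 120 × 64.2 = 7704
Adjusted estimate = 17,694 / 260 = 68.0538 → 68.1%.

68.1%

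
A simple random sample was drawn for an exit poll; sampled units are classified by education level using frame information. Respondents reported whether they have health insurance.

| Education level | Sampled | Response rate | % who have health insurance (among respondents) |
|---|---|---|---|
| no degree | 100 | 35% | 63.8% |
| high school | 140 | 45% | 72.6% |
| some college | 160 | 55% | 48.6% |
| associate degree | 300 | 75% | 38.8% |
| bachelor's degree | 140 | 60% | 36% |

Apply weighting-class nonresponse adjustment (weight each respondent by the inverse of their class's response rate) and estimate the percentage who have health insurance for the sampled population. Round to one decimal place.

48.8%

Each respondent's weight = sampled/responded in their class; summing within a class gives n_sampled, so:
  no degree: 100 × 63.8 = 6380
  high school: 140 × 72.6 = 10,164
  some college: 160 × 48.6 = 7776
  associate degree: 300 × 38.8 = 11,640
  bachelor's degree: 140 × 36 = 5040
Adjusted estimate = 41,000 / 840 = 48.8095 → 48.8%.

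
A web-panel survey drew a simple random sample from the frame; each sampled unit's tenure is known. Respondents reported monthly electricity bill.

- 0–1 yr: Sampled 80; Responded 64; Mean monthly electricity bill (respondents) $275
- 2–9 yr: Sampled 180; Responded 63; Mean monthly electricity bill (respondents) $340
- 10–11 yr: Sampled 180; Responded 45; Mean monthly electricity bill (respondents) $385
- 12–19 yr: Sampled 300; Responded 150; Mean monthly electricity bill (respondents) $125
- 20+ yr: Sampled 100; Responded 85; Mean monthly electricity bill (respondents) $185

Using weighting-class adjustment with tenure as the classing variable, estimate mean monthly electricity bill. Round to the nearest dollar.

Response rates by class: 0–1 yr 64/80 = 80%, 2–9 yr 63/180 = 35%, 10–11 yr 45/180 = 25%, 12–19 yr 150/300 = 50%, 20+ yr 85/100 = 85%.
Each respondent's weight = sampled/responded in their class; summing within a class gives n_sampled, so:
  0–1 yr: 80 × 275 = 22,000
  2–9 yr: 180 × 340 = 61,200
  10–11 yr: 180 × 385 = 69,300
  12–19 yr: 300 × 125 = 37,500
  20+ yr: 100 × 185 = 18,500
Adjusted estimate = 208,500 / 840 = 248.214 → $248.

$248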